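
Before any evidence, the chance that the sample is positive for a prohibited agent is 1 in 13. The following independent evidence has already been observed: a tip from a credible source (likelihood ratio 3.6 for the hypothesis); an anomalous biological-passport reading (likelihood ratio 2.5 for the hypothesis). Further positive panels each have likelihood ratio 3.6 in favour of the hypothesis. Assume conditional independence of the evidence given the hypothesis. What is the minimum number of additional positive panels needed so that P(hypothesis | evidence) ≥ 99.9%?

Prior odds = (1/13)/(12/13) = 1/12.
Combined Bayes factor of the evidence already in hand = 3.6 × 2.5 = 9.
Odds after that evidence = (1/12) × 9 = 0.75.
Target odds = 0.999/0.001 = 999.
Need 3.6ⁿ ≥ 999 ÷ 0.75 = 1332.
3.6⁵ = 604.66176 falls short of 1332 but 3.6⁶ = 34012224/15625 reaches it, so n = 6.

6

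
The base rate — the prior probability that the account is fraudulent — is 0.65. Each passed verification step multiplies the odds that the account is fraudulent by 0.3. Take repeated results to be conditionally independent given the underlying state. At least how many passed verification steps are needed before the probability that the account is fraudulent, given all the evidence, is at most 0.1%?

Prior odds = 0.65/0.35 = 13/7.
Likelihood ratio per passed verification step = 0.3.
Target odds: 0.001 ÷ 0.999 = 1/999.
Require 0.3ⁿ ≤ 1/999 ÷ (13/7) = 7/12987.
0.3⁶ = 729/1000000 is still above 7/12987 but 0.3⁷ = 2187/10000000 is at or below it, so n = 7.

7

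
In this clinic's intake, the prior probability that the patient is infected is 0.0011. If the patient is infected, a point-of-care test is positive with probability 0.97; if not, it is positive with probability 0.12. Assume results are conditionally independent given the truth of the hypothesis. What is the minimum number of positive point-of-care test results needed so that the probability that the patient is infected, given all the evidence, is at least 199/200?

Prior odds: 0.0011 ÷ 0.9989 = 11/9989.
Likelihood ratio of a positive = 0.97/0.12 = 97/12.
Target posterior odds = 0.995/0.005 = 199.
Require (97/12)ⁿ ≥ 199 ÷ (11/9989) = 1987811/11.
(97/12)⁵ ≈34510.6 falls short of 1987811/11 but (97/12)⁶ ≈278961 reaches it, so n = 6.

6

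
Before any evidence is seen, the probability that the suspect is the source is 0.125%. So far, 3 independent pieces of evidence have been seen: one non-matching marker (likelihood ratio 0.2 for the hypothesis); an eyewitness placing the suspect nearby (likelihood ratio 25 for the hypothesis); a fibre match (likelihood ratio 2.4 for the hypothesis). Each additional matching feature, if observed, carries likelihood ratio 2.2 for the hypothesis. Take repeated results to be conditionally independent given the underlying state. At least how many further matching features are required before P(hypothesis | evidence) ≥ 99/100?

Prior odds = 0.00125/0.99875 = 1/799.
Combined Bayes factor of the evidence already in hand = 0.2 × 25 × 2.4 = 12.
Odds after that evidence = (1/799) × 12 = 12/799.
Target odds = 0.99/0.01 = 99.
Need 2.2ⁿ ≥ 99 ÷ (12/799) = 6591.75.
2.2¹¹ ≈5843.18 falls short of 6591.75 but 2.2¹² ≈12855 reaches it, so n = 12.

12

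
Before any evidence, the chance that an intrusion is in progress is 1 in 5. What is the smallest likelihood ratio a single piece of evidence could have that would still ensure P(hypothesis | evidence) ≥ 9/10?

Prior odds = 0.2/0.8 = 0.25.
Target odds = 0.9/0.1 = 9.
Required Bayes factor = 9 ÷ 0.25 = 36.

36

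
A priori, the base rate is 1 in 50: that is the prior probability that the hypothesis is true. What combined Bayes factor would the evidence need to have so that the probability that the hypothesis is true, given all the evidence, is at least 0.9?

Prior odds = 0.02/0.98 = 1/49.
Target odds = 0.9/0.1 = 9.
Required Bayes factor = 9 ÷ (1/49) = 441.

441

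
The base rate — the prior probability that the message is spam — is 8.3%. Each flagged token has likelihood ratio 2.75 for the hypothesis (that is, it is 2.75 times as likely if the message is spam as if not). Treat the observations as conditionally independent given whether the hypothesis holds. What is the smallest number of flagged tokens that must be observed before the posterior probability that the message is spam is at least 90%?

5

Prior odds = 0.083/0.917 = 83/917.
Likelihood ratio per flagged token = 2.75.
Target odds: 0.9 ÷ 0.1 = 9.
Require 2.75ⁿ ≥ 9 ÷ (83/917) = 8253/83.
2.75⁴ = 57.19140625 falls short of 8253/83 but 2.75⁵ = 161051/1024 reaches it, so n = 5.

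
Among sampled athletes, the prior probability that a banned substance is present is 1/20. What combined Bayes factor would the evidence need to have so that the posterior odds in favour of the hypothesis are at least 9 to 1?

171

Prior odds = 0.05/0.95 = 1/19.
Target odds = 9.
Required Bayes factor = 9 ÷ (1/19) = 171.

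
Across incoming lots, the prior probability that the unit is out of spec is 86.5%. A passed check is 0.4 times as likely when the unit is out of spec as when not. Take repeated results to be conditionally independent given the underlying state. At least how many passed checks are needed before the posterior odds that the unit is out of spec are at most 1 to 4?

4

Prior odds = 0.865/0.135 = 173/27.
Likelihood ratio per passed check = 0.4.
Target odds = 0.25.
Require 0.4ⁿ ≤ 0.25 ÷ (173/27) = 27/692.
0.4³ = 0.064 is still above 27/692 but 0.4⁴ = 0.0256 is at or below it, so n = 4.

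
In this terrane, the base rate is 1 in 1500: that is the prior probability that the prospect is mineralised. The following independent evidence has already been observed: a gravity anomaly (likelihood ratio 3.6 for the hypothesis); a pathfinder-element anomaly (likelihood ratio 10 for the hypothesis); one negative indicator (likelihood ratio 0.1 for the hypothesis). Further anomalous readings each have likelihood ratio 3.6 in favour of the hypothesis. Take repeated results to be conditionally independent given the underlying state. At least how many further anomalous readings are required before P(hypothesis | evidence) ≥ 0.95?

Prior odds = (1/1500)/(1499/1500) = 1/1499.
Combined Bayes factor of the evidence already in hand = 3.6 × 10 × 0.1 = 3.6.
Odds after that evidence = (1/1499) × 3.6 = 18/7495.
Target odds = 0.95/0.05 = 19.
Need 3.6ⁿ ≥ 19 ÷ (18/7495) = 142405/18.
3.6⁷ = 612220032/78125 falls short of 142405/18 but 3.6⁸ ≈28211.1 reaches it, so n = 8.

8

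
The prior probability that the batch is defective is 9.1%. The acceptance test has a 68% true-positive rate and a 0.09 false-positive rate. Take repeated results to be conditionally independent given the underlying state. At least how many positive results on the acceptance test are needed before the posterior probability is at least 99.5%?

4

Prior odds = 0.091/0.909 = 91/909.
Likelihood ratio of a positive result = 0.68/0.09 = 68/9.
Target odds: 0.995 ÷ 0.005 = 199.
Require (68/9)ⁿ ≥ 199 ÷ (91/909) = 180891/91.
(68/9)³ = 314432/729 falls short of 180891/91 but (68/9)⁴ = 21381376/6561 reaches it, so n = 4.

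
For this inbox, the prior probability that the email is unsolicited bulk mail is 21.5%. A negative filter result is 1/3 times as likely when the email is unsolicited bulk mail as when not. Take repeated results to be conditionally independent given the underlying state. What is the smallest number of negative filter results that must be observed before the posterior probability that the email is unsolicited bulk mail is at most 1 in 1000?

6

Prior odds: 0.215 ÷ 0.785 = 43/157.
Likelihood ratio per negative filter result = 1/3.
Target odds: 0.001 ÷ 0.999 = 1/999.
Require (1/3)ⁿ ≤ 1/999 ÷ (43/157) = 157/42957.
(1/3)⁵ = 1/243 is still above 157/42957 but (1/3)⁶ = 1/729 is at or below it, so n = 6.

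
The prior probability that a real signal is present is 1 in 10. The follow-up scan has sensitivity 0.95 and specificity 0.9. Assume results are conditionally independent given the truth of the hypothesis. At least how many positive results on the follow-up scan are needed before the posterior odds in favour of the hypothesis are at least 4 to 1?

Prior odds = 0.1/0.9 = 1/9.
False-positive rate = 1 − 0.9 = 0.1; likelihood ratio of a positive = 0.95/0.1 = 9.5.
Target odds = 4.
Require 9.5ⁿ ≥ 4 ÷ (1/9) = 36.
9.5¹ = 9.5 falls short of 36 but 9.5² = 90.25 reaches it, so n = 2.

2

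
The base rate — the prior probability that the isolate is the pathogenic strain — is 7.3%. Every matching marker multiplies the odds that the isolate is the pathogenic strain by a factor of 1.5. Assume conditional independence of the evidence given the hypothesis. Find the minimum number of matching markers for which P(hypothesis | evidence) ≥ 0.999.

Prior odds = 0.073/0.927 = 73/927.
Likelihood ratio per matching marker = 1.5.
Target posterior odds = 0.999/0.001 = 999.
Need (73/927) × 1.5ⁿ ≥ 999, i.e. 1.5ⁿ ≥ 926073/73.
1.5²³ ≈11222.7 falls short of 926073/73 but 1.5²⁴ ≈16834.1 reaches it, so n = 24.

24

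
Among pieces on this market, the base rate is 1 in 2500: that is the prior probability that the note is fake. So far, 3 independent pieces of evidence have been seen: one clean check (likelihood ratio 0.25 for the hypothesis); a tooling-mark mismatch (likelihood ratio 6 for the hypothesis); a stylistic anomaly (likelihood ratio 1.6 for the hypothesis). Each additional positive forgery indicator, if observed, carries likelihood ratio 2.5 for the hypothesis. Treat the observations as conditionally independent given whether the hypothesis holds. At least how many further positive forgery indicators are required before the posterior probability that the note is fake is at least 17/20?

Prior odds = 0.0004/0.9996 = 1/2499.
Combined Bayes factor of the evidence already in hand = 0.25 × 6 × 1.6 = 2.4.
Odds after that evidence = (1/2499) × 2.4 = 4/4165.
Target odds = 0.85/0.15 = 17/3.
Need 2.5ⁿ ≥ 17/3 ÷ (4/4165) = 70805/12.
2.5⁹ = 1953125/512 falls short of 70805/12 but 2.5¹⁰ = 9765625/1024 reaches it, so n = 10.

10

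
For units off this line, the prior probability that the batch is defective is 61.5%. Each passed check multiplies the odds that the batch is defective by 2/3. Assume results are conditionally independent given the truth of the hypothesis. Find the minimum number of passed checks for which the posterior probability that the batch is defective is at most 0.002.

17

Prior odds = 0.615/0.385 = 123/77.
Likelihood ratio per passed check = 2/3.
Target posterior odds = 0.002/0.998 = 1/499.
Need (123/77) × (2/3)ⁿ ≤ 1/499, i.e. (2/3)ⁿ ≤ 77/61377.
(2/3)¹⁶ = 65536/43046721 is still above 77/61377 but (2/3)¹⁷ = 131072/129140163 is at or below it, so n = 17.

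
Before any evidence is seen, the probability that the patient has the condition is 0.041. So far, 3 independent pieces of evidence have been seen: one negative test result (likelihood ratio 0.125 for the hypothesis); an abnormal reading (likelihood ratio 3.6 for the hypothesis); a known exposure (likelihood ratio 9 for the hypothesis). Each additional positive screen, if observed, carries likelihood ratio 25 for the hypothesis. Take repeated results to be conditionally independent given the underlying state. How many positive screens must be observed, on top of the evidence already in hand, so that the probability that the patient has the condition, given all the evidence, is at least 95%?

Prior odds = 0.041/0.959 = 41/959.
Combined Bayes factor of the evidence already in hand = 0.125 × 3.6 × 9 = 4.05.
Odds after that evidence = (41/959) × 4.05 = 3321/19180.
Target odds = 0.95/0.05 = 19.
Need 25ⁿ ≥ 19 ÷ (3321/19180) = 364420/3321.
25¹ = 25 falls short of 364420/3321 but 25² = 625 reaches it, so n = 2.

2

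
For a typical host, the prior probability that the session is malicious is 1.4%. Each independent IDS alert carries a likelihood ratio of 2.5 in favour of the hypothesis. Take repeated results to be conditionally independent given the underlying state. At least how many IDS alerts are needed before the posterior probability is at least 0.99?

10

Prior odds = 0.014/0.986 = 7/493.
Likelihood ratio per IDS alert = 2.5.
Target odds: 0.99 ÷ 0.01 = 99.
Require 2.5ⁿ ≥ 99 ÷ (7/493) = 48807/7.
2.5⁹ = 1953125/512 falls short of 48807/7 but 2.5¹⁰ = 9765625/1024 reaches it, so n = 10.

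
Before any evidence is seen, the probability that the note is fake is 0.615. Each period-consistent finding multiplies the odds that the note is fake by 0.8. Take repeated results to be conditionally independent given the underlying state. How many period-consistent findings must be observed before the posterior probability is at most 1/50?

Prior odds = 0.615/0.385 = 123/77.
Likelihood ratio per period-consistent finding = 0.8.
Target posterior odds = 0.02/0.98 = 1/49.
Need (123/77) × 0.8ⁿ ≤ 1/49, i.e. 0.8ⁿ ≤ 11/861.
0.8¹⁹ ≈0.0144115 is still above 11/861 but 0.8²⁰ ≈0.0115292 is at or below it, so n = 20.

20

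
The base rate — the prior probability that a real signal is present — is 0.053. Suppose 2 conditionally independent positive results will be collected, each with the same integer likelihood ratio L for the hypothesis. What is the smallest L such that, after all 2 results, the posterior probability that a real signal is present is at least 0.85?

11

Prior odds = 0.053/0.947 = 53/947.
Target odds = 0.85/0.15 = 17/3.
Need L² ≥ 17/3 ÷ (53/947) = 16099/159.
10² = 100 < 16099/159 ≤ 121 = 11², so L = 11.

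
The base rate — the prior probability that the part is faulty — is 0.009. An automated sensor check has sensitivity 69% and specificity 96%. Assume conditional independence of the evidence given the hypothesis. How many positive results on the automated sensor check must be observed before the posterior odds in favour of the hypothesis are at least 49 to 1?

4

Prior odds = 0.009/0.991 = 9/991.
False-positive rate = 1 − 0.96 = 0.04; likelihood ratio of a positive = 0.69/0.04 = 17.25.
Target odds = 49.
Require 17.25ⁿ ≥ 49 ÷ (9/991) = 48559/9.
17.25³ = 5132.953125 falls short of 48559/9 but 17.25⁴ = 22667121/256 reaches it, so n = 4.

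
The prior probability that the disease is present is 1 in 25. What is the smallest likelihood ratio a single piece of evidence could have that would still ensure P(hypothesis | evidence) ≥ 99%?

2376

Prior odds = 0.04/0.96 = 1/24.
Target odds = 0.99/0.01 = 99.
Required Bayes factor = 99 ÷ (1/24) = 2376.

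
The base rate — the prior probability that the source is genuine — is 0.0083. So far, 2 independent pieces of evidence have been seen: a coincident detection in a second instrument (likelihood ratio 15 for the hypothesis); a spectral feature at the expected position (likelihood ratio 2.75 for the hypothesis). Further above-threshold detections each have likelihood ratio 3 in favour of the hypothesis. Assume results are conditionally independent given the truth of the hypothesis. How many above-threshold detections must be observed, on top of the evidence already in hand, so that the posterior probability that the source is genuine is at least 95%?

4

Prior odds = 0.0083/0.9917 = 83/9917.
Combined Bayes factor of the evidence already in hand = 15 × 2.75 = 41.25.
Odds after that evidence = (83/9917) × 41.25 = 13695/39668.
Target odds = 0.95/0.05 = 19.
Need 3ⁿ ≥ 19 ÷ (13695/39668) = 753692/13695.
3³ = 27 falls short of 753692/13695 but 3⁴ = 81 reaches it, so n = 4.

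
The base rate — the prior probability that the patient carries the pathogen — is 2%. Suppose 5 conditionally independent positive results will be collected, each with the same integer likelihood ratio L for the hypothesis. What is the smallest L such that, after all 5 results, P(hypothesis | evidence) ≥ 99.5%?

Prior odds = 0.02/0.98 = 1/49.
Target odds = 0.995/0.005 = 199.
Need L⁵ ≥ 199 ÷ (1/49) = 9751.
6⁵ = 7776 < 9751 ≤ 16807 = 7⁵, so L = 7.

7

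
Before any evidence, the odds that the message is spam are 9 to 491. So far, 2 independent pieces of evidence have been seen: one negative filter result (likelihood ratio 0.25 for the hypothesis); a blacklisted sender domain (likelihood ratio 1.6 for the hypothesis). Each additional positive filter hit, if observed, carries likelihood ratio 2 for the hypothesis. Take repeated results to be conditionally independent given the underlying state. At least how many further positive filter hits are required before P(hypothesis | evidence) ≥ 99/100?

14

Prior odds = 9/491.
Combined Bayes factor of the evidence already in hand = 0.25 × 1.6 = 0.4.
Odds after that evidence = (9/491) × 0.4 = 18/2455.
Target odds = 0.99/0.01 = 99.
Need 2ⁿ ≥ 99 ÷ (18/2455) = 13502.5.
2¹³ = 8192 falls short of 13502.5 but 2¹⁴ = 16384 reaches it, so n = 14.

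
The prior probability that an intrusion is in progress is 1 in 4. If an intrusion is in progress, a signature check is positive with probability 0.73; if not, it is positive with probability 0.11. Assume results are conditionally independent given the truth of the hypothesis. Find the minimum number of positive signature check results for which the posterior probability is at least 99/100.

Prior odds = 0.25/0.75 = 1/3.
Likelihood ratio of a positive = 0.73/0.11 = 73/11.
Target posterior odds = 0.99/0.01 = 99.
Need (1/3) × (73/11)ⁿ ≥ 99, i.e. (73/11)ⁿ ≥ 297.
(73/11)³ = 389017/1331 falls short of 297 but (73/11)⁴ = 28398241/14641 reaches it, so n = 4.

4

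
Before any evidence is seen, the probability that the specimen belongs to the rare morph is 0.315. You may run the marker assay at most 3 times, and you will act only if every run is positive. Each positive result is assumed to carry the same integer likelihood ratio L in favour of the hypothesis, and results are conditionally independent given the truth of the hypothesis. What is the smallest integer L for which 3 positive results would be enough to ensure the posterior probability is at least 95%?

4

Prior odds = 0.315/0.685 = 63/137.
Target odds = 0.95/0.05 = 19.
Need L³ ≥ 19 ÷ (63/137) = 2603/63.
3³ = 27 < 2603/63 ≤ 64 = 4³, so L = 4.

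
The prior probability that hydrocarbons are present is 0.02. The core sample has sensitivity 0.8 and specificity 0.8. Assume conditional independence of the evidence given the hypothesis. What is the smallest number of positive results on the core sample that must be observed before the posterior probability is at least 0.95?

5

Prior odds = 0.02/0.98 = 1/49.
False-positive rate = 1 − 0.8 = 0.2; likelihood ratio of a positive = 0.8/0.2 = 4.
Target posterior odds = 0.95/0.05 = 19.
Require 4ⁿ ≥ 19 ÷ (1/49) = 931.
4⁴ = 256 falls short of 931 but 4⁵ = 1024 reaches it, so n = 5.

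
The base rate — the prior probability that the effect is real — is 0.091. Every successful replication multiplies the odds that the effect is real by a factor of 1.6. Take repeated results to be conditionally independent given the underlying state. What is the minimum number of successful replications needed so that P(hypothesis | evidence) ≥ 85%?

Prior odds: 0.091 ÷ 0.909 = 91/909.
Likelihood ratio per successful replication = 1.6.
Target odds: 0.85 ÷ 0.15 = 17/3.
Need (91/909) × 1.6ⁿ ≥ 17/3, i.e. 1.6ⁿ ≥ 5151/91.
1.6⁸ = 16777216/390625 falls short of 5151/91 but 1.6⁹ = 134217728/1953125 reaches it, so n = 9.

9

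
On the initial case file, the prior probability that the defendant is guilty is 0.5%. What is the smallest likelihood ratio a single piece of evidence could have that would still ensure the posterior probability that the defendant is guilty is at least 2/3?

Prior odds = 0.005/0.995 = 1/199.
Target odds = (2/3)/(1/3) = 2.
Required Bayes factor = 2 ÷ (1/199) = 398.

398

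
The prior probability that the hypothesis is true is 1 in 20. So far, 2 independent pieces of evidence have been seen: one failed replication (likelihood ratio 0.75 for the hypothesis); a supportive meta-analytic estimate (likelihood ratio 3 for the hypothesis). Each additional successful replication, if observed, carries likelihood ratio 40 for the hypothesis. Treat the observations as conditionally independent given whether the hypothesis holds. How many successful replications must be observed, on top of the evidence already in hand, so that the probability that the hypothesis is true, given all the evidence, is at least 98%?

2

Prior odds = 0.05/0.95 = 1/19.
Combined Bayes factor of the evidence already in hand = 0.75 × 3 = 2.25.
Odds after that evidence = (1/19) × 2.25 = 9/76.
Target odds = 0.98/0.02 = 49.
Need 40ⁿ ≥ 49 ÷ (9/76) = 3724/9.
40¹ = 40 falls short of 3724/9 but 40² = 1600 reaches it, so n = 2.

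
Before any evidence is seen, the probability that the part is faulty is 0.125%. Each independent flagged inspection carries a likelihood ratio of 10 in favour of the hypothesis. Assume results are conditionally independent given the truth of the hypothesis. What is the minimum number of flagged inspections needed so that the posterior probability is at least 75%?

4

Prior odds = 0.00125/0.99875 = 1/799.
Likelihood ratio per flagged inspection = 10.
Target posterior odds = 0.75/0.25 = 3.
Require 10ⁿ ≥ 3 ÷ (1/799) = 2397.
10³ = 1000 falls short of 2397 but 10⁴ = 10000 reaches it, so n = 4.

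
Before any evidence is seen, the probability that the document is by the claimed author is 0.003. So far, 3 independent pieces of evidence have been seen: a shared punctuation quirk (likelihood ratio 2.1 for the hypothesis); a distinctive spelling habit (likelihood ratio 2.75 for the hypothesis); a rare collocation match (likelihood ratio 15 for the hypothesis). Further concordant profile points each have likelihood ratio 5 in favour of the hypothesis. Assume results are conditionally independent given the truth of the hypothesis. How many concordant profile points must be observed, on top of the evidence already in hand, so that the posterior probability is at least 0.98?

4

Prior odds = 0.003/0.997 = 3/997.
Combined Bayes factor of the evidence already in hand = 2.1 × 2.75 × 15 = 86.625.
Odds after that evidence = (3/997) × 86.625 = 2079/7976.
Target odds = 0.98/0.02 = 49.
Need 5ⁿ ≥ 49 ÷ (2079/7976) = 55832/297.
5³ = 125 falls short of 55832/297 but 5⁴ = 625 reaches it, so n = 4.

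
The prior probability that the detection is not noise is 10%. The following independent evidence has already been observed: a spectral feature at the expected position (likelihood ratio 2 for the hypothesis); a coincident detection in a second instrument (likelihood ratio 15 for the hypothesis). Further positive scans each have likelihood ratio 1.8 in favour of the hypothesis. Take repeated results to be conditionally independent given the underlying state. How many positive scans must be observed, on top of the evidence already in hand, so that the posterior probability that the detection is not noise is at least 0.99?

Prior odds = 0.1/0.9 = 1/9.
Combined Bayes factor of the evidence already in hand = 2 × 15 = 30.
Odds after that evidence = (1/9) × 30 = 10/3.
Target odds = 0.99/0.01 = 99.
Need 1.8ⁿ ≥ 99 ÷ (10/3) = 29.7.
1.8⁵ = 18.89568 falls short of 29.7 but 1.8⁶ = 531441/15625 reaches it, so n = 6.

6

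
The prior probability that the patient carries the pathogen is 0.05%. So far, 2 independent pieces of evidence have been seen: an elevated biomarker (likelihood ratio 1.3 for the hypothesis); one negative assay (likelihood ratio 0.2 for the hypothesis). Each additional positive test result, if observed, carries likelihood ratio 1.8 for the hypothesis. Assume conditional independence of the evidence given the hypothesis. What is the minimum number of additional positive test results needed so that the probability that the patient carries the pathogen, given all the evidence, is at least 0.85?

19

Prior odds = 0.0005/0.9995 = 1/1999.
Combined Bayes factor of the evidence already in hand = 1.3 × 0.2 = 0.26.
Odds after that evidence = (1/1999) × 0.26 = 13/99950.
Target odds = 0.85/0.15 = 17/3.
Need 1.8ⁿ ≥ 17/3 ÷ (13/99950) = 1699150/39.
1.8¹⁸ ≈39346.4 falls short of 1699150/39 but 1.8¹⁹ ≈70823.5 reaches it, so n = 19.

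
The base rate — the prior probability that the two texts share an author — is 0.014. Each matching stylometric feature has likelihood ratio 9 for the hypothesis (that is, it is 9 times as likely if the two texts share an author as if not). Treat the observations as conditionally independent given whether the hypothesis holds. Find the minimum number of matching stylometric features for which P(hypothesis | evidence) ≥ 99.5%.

Prior odds: 0.014 ÷ 0.986 = 7/493.
Likelihood ratio per matching stylometric feature = 9.
Target posterior odds = 0.995/0.005 = 199.
Need (7/493) × 9ⁿ ≥ 199, i.e. 9ⁿ ≥ 98107/7.
9⁴ = 6561 falls short of 98107/7 but 9⁵ = 59049 reaches it, so n = 5.

5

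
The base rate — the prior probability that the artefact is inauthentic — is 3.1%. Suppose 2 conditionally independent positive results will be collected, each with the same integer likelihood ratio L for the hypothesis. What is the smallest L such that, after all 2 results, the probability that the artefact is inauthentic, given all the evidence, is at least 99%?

56

Prior odds = 0.031/0.969 = 31/969.
Target odds = 0.99/0.01 = 99.
Need L² ≥ 99 ÷ (31/969) = 95931/31.
55² = 3025 < 95931/31 ≤ 3136 = 56², so L = 56.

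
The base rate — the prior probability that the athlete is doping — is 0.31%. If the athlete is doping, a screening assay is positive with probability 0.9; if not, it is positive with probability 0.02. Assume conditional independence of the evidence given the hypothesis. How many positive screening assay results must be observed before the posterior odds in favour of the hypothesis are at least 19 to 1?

3

Prior odds = 0.0031/0.9969 = 31/9969.
Likelihood ratio of a positive = 0.9/0.02 = 45.
Target odds = 19.
Require 45ⁿ ≥ 19 ÷ (31/9969) = 189411/31.
45² = 2025 falls short of 189411/31 but 45³ = 91125 reaches it, so n = 3.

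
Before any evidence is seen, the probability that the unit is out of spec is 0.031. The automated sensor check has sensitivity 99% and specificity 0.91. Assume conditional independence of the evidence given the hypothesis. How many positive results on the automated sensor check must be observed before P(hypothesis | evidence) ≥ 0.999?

5

Prior odds = 0.031/0.969 = 31/969.
False-positive rate = 1 − 0.91 = 0.09; likelihood ratio of a positive = 0.99/0.09 = 11.
Target odds: 0.999 ÷ 0.001 = 999.
Require 11ⁿ ≥ 999 ÷ (31/969) = 968031/31.
11⁴ = 14641 falls short of 968031/31 but 11⁵ = 161051 reaches it, so n = 5.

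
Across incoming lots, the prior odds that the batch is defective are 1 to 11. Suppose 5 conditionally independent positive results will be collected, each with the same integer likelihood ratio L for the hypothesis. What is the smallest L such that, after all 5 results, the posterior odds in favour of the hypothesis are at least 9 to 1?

Prior odds = 1/11.
Target odds = 9.
Need L⁵ ≥ 9 ÷ (1/11) = 99.
2⁵ = 32 < 99 ≤ 243 = 3⁵, so L = 3.

3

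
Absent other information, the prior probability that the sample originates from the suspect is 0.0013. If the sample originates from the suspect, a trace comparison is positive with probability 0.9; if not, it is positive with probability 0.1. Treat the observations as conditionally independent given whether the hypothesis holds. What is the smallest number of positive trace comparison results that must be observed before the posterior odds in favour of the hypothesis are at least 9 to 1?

5

Prior odds = 0.0013/0.9987 = 13/9987.
Likelihood ratio of a positive = 0.9/0.1 = 9.
Target odds = 9.
Require 9ⁿ ≥ 9 ÷ (13/9987) = 89883/13.
9⁴ = 6561 falls short of 89883/13 but 9⁵ = 59049 reaches it, so n = 5.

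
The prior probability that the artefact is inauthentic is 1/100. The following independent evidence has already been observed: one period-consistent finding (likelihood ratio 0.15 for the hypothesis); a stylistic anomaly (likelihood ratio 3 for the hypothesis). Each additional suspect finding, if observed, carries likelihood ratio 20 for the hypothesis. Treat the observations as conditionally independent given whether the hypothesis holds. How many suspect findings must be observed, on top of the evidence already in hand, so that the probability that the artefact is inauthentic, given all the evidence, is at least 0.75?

Prior odds = 0.01/0.99 = 1/99.
Combined Bayes factor of the evidence already in hand = 0.15 × 3 = 0.45.
Odds after that evidence = (1/99) × 0.45 = 1/220.
Target odds = 0.75/0.25 = 3.
Need 20ⁿ ≥ 3 ÷ (1/220) = 660.
20² = 400 falls short of 660 but 20³ = 8000 reaches it, so n = 3.

3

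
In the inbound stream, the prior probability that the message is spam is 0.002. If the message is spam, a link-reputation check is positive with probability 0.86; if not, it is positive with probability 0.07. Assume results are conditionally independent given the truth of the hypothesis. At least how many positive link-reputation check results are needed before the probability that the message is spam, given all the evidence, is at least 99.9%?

Prior odds: 0.002 ÷ 0.998 = 1/499.
Likelihood ratio of a positive = 0.86/0.07 = 86/7.
Target posterior odds = 0.999/0.001 = 999.
Require (86/7)ⁿ ≥ 999 ÷ (1/499) = 498501.
(86/7)⁵ ≈279899 falls short of 498501 but (86/7)⁶ ≈3.43876e+06 reaches it, so n = 6.

6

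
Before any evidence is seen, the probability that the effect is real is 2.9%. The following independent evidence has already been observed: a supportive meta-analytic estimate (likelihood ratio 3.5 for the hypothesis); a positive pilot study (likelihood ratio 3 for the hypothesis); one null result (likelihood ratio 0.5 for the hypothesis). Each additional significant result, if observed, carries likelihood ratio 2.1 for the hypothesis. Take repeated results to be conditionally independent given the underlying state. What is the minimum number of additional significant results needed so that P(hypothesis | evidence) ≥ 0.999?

12

Prior odds = 0.029/0.971 = 29/971.
Combined Bayes factor of the evidence already in hand = 3.5 × 3 × 0.5 = 5.25.
Odds after that evidence = (29/971) × 5.25 = 609/3884.
Target odds = 0.999/0.001 = 999.
Need 2.1ⁿ ≥ 999 ÷ (609/3884) = 1293372/203.
2.1¹¹ ≈3502.78 falls short of 1293372/203 but 2.1¹² ≈7355.83 reaches it, so n = 12.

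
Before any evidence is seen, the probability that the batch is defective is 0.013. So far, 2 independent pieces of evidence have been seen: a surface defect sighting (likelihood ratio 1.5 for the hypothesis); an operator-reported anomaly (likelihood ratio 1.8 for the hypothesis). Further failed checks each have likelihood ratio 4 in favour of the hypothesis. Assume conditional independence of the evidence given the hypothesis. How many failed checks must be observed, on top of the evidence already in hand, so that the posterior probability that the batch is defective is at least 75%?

4

Prior odds = 0.013/0.987 = 13/987.
Combined Bayes factor of the evidence already in hand = 1.5 × 1.8 = 2.7.
Odds after that evidence = (13/987) × 2.7 = 117/3290.
Target odds = 0.75/0.25 = 3.
Need 4ⁿ ≥ 3 ÷ (117/3290) = 3290/39.
4³ = 64 falls short of 3290/39 but 4⁴ = 256 reaches it, so n = 4.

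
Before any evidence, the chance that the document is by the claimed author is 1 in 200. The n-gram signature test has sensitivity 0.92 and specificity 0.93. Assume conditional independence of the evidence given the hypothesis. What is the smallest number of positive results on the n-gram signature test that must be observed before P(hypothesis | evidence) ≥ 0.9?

Prior odds: 0.005 ÷ 0.995 = 1/199.
False-positive rate = 1 − 0.93 = 0.07; likelihood ratio of a positive = 0.92/0.07 = 92/7.
Target odds: 0.9 ÷ 0.1 = 9.
Need (1/199) × (92/7)ⁿ ≥ 9, i.e. (92/7)ⁿ ≥ 1791.
(92/7)² = 8464/49 falls short of 1791 but (92/7)³ = 778688/343 reaches it, so n = 3.

3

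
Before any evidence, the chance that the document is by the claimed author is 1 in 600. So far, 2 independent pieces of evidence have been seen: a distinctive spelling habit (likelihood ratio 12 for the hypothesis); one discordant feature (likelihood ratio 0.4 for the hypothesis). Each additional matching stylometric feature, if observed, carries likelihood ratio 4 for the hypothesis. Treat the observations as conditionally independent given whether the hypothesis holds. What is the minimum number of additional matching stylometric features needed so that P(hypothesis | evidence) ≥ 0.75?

Prior odds = (1/600)/(599/600) = 1/599.
Combined Bayes factor of the evidence already in hand = 12 × 0.4 = 4.8.
Odds after that evidence = (1/599) × 4.8 = 24/2995.
Target odds = 0.75/0.25 = 3.
Need 4ⁿ ≥ 3 ÷ (24/2995) = 374.375.
4⁴ = 256 falls short of 374.375 but 4⁵ = 1024 reaches it, so n = 5.

5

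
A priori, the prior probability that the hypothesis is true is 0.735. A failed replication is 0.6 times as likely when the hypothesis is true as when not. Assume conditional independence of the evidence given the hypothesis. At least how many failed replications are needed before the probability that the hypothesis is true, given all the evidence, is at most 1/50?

Prior odds: 0.735 ÷ 0.265 = 147/53.
Likelihood ratio per failed replication = 0.6.
Target posterior odds = 0.02/0.98 = 1/49.
Need (147/53) × 0.6ⁿ ≤ 1/49, i.e. 0.6ⁿ ≤ 53/7203.
0.6⁹ = 19683/1953125 is still above 53/7203 but 0.6¹⁰ = 59049/9765625 is at or below it, so n = 10.

10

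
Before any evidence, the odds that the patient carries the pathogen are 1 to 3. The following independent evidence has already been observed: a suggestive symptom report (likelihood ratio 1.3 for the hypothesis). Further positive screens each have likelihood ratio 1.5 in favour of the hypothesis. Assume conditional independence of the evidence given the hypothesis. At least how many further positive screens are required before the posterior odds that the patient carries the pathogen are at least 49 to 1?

Prior odds = 1/3.
Bayes factor of the evidence already in hand = 1.3.
Odds after that evidence = (1/3) × 1.3 = 13/30.
Target odds = 49.
Need 1.5ⁿ ≥ 49 ÷ (13/30) = 1470/13.
1.5¹¹ = 177147/2048 falls short of 1470/13 but 1.5¹² = 531441/4096 reaches it, so n = 12.

12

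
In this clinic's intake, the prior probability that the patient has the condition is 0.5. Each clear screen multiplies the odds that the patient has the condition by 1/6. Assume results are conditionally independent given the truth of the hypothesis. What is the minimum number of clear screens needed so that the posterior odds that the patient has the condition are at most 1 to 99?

Prior odds = 0.5/0.5 = 1.
Likelihood ratio per clear screen = 1/6.
Target odds = 1/99.
Need 1 × (1/6)ⁿ ≤ 1/99, i.e. (1/6)ⁿ ≤ 1/99.
(1/6)² = 1/36 is still above 1/99 but (1/6)³ = 1/216 is at or below it, so n = 3.

3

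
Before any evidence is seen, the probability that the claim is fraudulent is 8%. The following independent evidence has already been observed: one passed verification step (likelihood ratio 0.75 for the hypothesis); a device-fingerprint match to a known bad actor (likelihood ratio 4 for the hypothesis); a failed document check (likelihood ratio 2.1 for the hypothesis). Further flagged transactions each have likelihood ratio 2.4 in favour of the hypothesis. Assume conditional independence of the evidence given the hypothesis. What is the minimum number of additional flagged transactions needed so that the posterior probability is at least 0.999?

9

Prior odds = 0.08/0.92 = 2/23.
Combined Bayes factor of the evidence already in hand = 0.75 × 4 × 2.1 = 6.3.
Odds after that evidence = (2/23) × 6.3 = 63/115.
Target odds = 0.999/0.001 = 999.
Need 2.4ⁿ ≥ 999 ÷ (63/115) = 12765/7.
2.4⁸ = 429981696/390625 falls short of 12765/7 but 2.4⁹ ≈2641.81 reaches it, so n = 9.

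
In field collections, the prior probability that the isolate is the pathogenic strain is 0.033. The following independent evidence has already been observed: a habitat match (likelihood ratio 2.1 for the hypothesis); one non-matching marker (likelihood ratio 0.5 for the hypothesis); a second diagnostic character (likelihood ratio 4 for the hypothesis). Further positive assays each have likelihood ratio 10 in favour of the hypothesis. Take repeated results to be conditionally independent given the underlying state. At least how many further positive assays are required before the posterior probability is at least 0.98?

3

Prior odds = 0.033/0.967 = 33/967.
Combined Bayes factor of the evidence already in hand = 2.1 × 0.5 × 4 = 4.2.
Odds after that evidence = (33/967) × 4.2 = 693/4835.
Target odds = 0.98/0.02 = 49.
Need 10ⁿ ≥ 49 ÷ (693/4835) = 33845/99.
10² = 100 falls short of 33845/99 but 10³ = 1000 reaches it, so n = 3.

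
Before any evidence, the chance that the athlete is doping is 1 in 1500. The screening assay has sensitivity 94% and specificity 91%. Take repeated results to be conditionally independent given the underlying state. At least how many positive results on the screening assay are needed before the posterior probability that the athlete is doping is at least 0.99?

6

Prior odds: (1/1500) ÷ (1499/1500) = 1/1499.
False-positive rate = 1 − 0.91 = 0.09; likelihood ratio of a positive = 0.94/0.09 = 94/9.
Target odds: 0.99 ÷ 0.01 = 99.
Need (1/1499) × (94/9)ⁿ ≥ 99, i.e. (94/9)ⁿ ≥ 148401.
(94/9)⁵ ≈124287 falls short of 148401 but (94/9)⁶ ≈1.29811e+06 reaches it, so n = 6.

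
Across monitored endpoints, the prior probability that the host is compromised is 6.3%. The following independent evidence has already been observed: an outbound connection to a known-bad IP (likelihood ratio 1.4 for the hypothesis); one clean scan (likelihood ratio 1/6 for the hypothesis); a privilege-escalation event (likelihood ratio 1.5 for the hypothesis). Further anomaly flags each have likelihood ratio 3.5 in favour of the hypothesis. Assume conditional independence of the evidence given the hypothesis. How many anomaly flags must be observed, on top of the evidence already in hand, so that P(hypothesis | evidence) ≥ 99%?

7

Prior odds = 0.063/0.937 = 63/937.
Combined Bayes factor of the evidence already in hand = 1.4 × (1/6) × 1.5 = 0.35.
Odds after that evidence = (63/937) × 0.35 = 441/18740.
Target odds = 0.99/0.01 = 99.
Need 3.5ⁿ ≥ 99 ÷ (441/18740) = 206140/49.
3.5⁶ = 1838.265625 falls short of 206140/49 but 3.5⁷ = 823543/128 reaches it, so n = 7.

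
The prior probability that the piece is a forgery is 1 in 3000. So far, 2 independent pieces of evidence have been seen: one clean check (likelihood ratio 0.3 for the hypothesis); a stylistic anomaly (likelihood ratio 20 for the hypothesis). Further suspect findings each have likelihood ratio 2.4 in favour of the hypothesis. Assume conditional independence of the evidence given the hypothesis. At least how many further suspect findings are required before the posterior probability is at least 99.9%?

15

Prior odds = (1/3000)/(2999/3000) = 1/2999.
Combined Bayes factor of the evidence already in hand = 0.3 × 20 = 6.
Odds after that evidence = (1/2999) × 6 = 6/2999.
Target odds = 0.999/0.001 = 999.
Need 2.4ⁿ ≥ 999 ÷ (6/2999) = 499333.5.
2.4¹⁴ ≈210357 falls short of 499333.5 but 2.4¹⁵ ≈504857 reaches it, so n = 15.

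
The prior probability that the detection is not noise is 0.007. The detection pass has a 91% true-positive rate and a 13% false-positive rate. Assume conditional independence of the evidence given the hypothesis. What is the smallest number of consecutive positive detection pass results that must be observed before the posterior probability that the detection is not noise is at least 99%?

5

Prior odds: 0.007 ÷ 0.993 = 7/993.
Likelihood ratio of a positive result = 0.91/0.13 = 7.
Target posterior odds = 0.99/0.01 = 99.
Need (7/993) × 7ⁿ ≥ 99, i.e. 7ⁿ ≥ 98307/7.
7⁴ = 2401 falls short of 98307/7 but 7⁵ = 16807 reaches it, so n = 5.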